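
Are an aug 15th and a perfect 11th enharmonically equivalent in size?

No

25 semitones (augmented fifteenth) vs 17 semitones (perfect eleventh): not equal.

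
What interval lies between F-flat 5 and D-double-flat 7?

F to D spans six letter names (F-G-A-B-C-D), plus an octave, so the interval is some kind of thirteenth.
Fb5 to Dbb7 is 20 semitones, a half step short of the major thirteenth (21), so this is minor.
(Equivalently, a compound minor sixth: a minor sixth plus an octave.)

minor thirteenth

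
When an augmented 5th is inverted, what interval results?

d4

Interval numbers invert to sum to nine: 5 + 4 = 9, so a fifth inverts to a fourth.
Quality inverts too: augmented becomes diminished. That makes the inversion a diminished fourth.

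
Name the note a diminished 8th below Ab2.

An octave keeps the letter name A, an octave down from A.
Moving 11 semitones down from Ab2 (the size of a diminished octave) reaches A1.

A1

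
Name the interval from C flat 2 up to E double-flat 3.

m10

C to E spans three letter names (C-D-E), plus an octave, so the interval is some kind of tenth.
A major tenth would be 16 semitones, but Cb2 to Ebb3 is 15 — one semitone narrower, making it a minor tenth.
(Equivalently, a compound minor third: a minor third plus an octave.)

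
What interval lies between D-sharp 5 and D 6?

diminished octave

D to D is the same letter name, plus an octave, so the interval is some kind of octave.
D#5 to D6 spans 11 semitones — one semitone narrower than the perfect octave (12) — giving a diminished octave.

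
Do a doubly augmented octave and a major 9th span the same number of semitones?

Both span 14 semitones: a doubly augmented octave and a major ninth are the same chromatic distance.

Yes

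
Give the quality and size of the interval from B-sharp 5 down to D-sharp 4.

Descending from B#5 to D#4 is the same interval as ascending D#4 to B#5.
D to B spans six letter names (D-E-F-G-A-B), plus an octave: a thirteenth.
D#4 to B#5 is 21 semitones, matching the major thirteenth exactly, so the quality is major.
(Equivalently, a compound major sixth: a major sixth plus an octave.)

major thirteenth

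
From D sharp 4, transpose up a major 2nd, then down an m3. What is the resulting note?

C double-sharp 4

D#4 up a major second → E#4 (2 semitones).
A minor third down from E#4 is C##4.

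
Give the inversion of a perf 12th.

P4

First reduce the compound perfect twelfth to its simple form, a perfect fifth.
Interval numbers invert to sum to nine: 5 + 4 = 9, so a fifth inverts to a fourth.
Quality inverts too: perfect stays perfect. That makes the inversion a perfect fourth.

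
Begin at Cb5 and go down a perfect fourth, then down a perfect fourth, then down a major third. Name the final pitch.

Bbb3

Down a perfect fourth from Cb5: Gb4 (5 semitones down).
Down a perfect fourth from Gb4: Db4 (5 semitones down).
A major third down from Db4 is Bbb3.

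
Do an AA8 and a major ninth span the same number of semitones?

Yes

A doubly augmented octave spans 14 semitones, and a major ninth also spans 14 semitones — they're enharmonic.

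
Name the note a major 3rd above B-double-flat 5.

D-flat 6

The third takes the letter from B up to D.
A major third is 4 semitones; 4 semitones up from Bbb5 gives Db6.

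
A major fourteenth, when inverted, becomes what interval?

First reduce the compound major fourteenth to its simple form, a major seventh.
The rule of nine gives the new number: 9 − 7 = 2, so a seventh becomes a second.
The quality also flips — major becomes minor — giving a minor second.

m2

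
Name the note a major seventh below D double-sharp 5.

E sharp 4

Seven letter names down from D: E.
A major seventh is 11 semitones; 11 semitones down from D##5 gives E#4.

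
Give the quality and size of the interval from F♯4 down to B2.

perfect twelfth

Descending from F#4 to B2 is the same interval as ascending B2 to F#4.
B to F spans five letter names (B-C-D-E-F), plus an octave: a twelfth.
The perfect twelfth spans 19 semitones, and B2 to F#4 is exactly 19 semitones — so this is a perfect twelfth.
(Equivalently, a compound perfect fifth: a perfect fifth plus an octave.)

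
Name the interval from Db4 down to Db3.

perfect 8th

Descending from Db4 to Db3 is the same interval as ascending Db3 to Db4.
D to D is the same letter name, plus an octave, so the interval is some kind of octave.
Counting semitones, Db3→Db4 is 12, which is the perfect octave.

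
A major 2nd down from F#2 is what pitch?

Two letter names down from F: E.
Moving 2 semitones down from F#2 (the size of a major second) reaches E2.

E2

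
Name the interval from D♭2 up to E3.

augmented ninth

D to E spans two letter names (D-E), plus an octave, so the interval is some kind of ninth.
The major ninth is 14 semitones; here we have 15, one semitone wider: augmented.
(Equivalently, a compound augmented second: an augmented second plus an octave.)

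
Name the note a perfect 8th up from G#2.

G#3

An octave keeps the letter name G, an octave up from G.
A perfect octave is 12 semitones; 12 semitones up from G#2 gives G#3.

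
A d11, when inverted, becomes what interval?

First reduce the compound diminished eleventh to its simple form, a diminished fourth.
Interval numbers invert to sum to nine: 4 + 5 = 9, so a fourth inverts to a fifth.
Quality inverts too: diminished becomes augmented. That makes the inversion an augmented fifth.

augmented 5th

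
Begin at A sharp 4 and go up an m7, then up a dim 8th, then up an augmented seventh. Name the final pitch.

Up a minor seventh from A#4: G#5 (10 semitones up).
G#5 up a diminished octave → G6 (11 semitones).
G6 up an augmented seventh → F##7 (12 semitones).

F double-sharp 7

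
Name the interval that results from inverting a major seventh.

Interval numbers invert to sum to nine: 7 + 2 = 9, so a seventh inverts to a second.
And major becomes minor under inversion, so we get a minor second.

m2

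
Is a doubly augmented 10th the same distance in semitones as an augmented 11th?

Yes

Both span 18 semitones: a doubly augmented tenth and an augmented eleventh are the same chromatic distance.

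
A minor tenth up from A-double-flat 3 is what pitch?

C-double-flat 5

Counting three letter names plus an octave up from A lands on C.
A minor tenth is 15 semitones; 15 semitones up from Abb3 gives Cbb5.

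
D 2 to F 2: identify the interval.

m3

D to F spans three letter names (D-E-F) — that makes it a third of some quality.
At 3 semitones, D2→F2 falls one short of a major third: minor.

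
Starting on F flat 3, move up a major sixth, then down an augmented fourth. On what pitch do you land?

Up a major sixth from Fb3: Db4 (9 semitones up).
An augmented fourth down from Db4 is Abb3.

A double-flat 3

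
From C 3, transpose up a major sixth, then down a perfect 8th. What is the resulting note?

A major sixth up from C3 is A3.
Down a perfect octave from A3: A2 (12 semitones down).

A 2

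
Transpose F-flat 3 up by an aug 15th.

A fifteenth keeps the letter name F, two octaves up from F.
An augmented fifteenth is 25 semitones; 25 semitones up from Fb3 gives F5.

F 5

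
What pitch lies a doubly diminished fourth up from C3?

Four letter names up from C: F.
Moving 3 semitones up from C3 (the size of a doubly diminished fourth) reaches Fbb3.

Fbb3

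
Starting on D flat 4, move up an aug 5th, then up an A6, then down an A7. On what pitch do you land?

Db4 up an augmented fifth → A4 (8 semitones).
Up an augmented sixth from A4: F##5 (10 semitones up).
An augmented seventh down from F##5 is G4.

G 4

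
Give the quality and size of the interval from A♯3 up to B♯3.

major second

A to B spans two letter names (A-B) — that makes it a second of some quality.
A#3 to B#3 is 2 semitones, matching the major second exactly, so the quality is major.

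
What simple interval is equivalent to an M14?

Subtracting seven from the interval number removes an octave: 14 − 7 = 7.
That makes a major fourteenth a compound major seventh — an octave plus a major seventh.

major seventh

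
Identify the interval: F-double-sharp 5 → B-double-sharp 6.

F to B spans four letter names (F-G-A-B), plus an octave, so the interval is some kind of eleventh.
F##5 to B##6 spans 18 semitones — one semitone wider than the perfect eleventh (17) — giving an augmented eleventh.
(Equivalently, a compound augmented fourth: an augmented fourth plus an octave.)

augmented eleventh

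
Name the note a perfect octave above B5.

For an octave the letter name doesn't change: still B, an octave up.
Moving 12 semitones up from B5 (the size of a perfect octave) reaches B6.

B6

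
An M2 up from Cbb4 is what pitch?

Dbb4

Counting two letter names up from C lands on D.
A major second spans 2 semitones, so from Cbb4 the target pitch is Dbb4.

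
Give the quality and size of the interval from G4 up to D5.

G to D spans five letter names (G-A-B-C-D) — that makes it a fifth of some quality.
G4 to D5 is 7 semitones, matching the perfect fifth exactly, so the quality is perfect.

perfect fifth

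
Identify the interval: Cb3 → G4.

augmented twelfth

C to G spans five letter names (C-D-E-F-G), plus an octave, so the interval is some kind of twelfth.
Cb3 to G4 spans 20 semitones — one semitone wider than the perfect twelfth (19) — giving an augmented twelfth.
(Equivalently, a compound augmented fifth: an augmented fifth plus an octave.)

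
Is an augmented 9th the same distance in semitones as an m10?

Yes

An augmented ninth = 15 semitones = a minor tenth; enharmonically equal.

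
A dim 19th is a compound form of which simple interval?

Each octave removed subtracts seven from the number: 19 − 14 = 5.
So a diminished nineteenth is 2 octaves plus a diminished fifth. The quality is unchanged.

diminished 5th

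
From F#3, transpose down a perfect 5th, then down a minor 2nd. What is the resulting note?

A#2

A perfect fifth down from F#3 is B2.
B2 down a minor second → A#2 (1 semitone).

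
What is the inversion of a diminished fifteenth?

augmented unison

First reduce the compound diminished fifteenth to its simple form, a diminished octave.
The rule of nine gives the new number: 9 − 8 = 1, so an octave becomes a unison.
The quality also flips — diminished becomes augmented — giving an augmented unison.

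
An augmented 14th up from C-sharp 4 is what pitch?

B-double-sharp 5

The fourteenth's letter: C up seven letter names plus an octave → B.
An augmented fourteenth spans 24 semitones, so from C#4 the target pitch is B##5.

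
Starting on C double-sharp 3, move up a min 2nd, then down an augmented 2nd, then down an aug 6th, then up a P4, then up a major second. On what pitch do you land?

A minor second up from C##3 is D#3.
An augmented second down from D#3 is C3.
C3 down an augmented sixth → Ebb2 (10 semitones).
Up a perfect fourth from Ebb2: Abb2 (5 semitones up).
Abb2 up a major second → Bbb2 (2 semitones).

B double-flat 2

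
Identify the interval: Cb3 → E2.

Descending from Cb3 to E2 is the same interval as ascending E2 to Cb3.
E to C spans six letter names (E-F-G-A-B-C) — that makes it a sixth of some quality.
A major sixth would be 9 semitones; E2 to Cb3 is 7, two semitones narrower, so the interval is diminished.

diminished sixth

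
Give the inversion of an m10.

major 6th

First reduce the compound minor tenth to its simple form, a minor third.
The rule of nine gives the new number: 9 − 3 = 6, so a third becomes a sixth.
Quality inverts too: minor becomes major. That makes the inversion a major sixth.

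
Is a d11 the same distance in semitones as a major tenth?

Both span 16 semitones: a diminished eleventh and a major tenth are the same chromatic distance.

Yes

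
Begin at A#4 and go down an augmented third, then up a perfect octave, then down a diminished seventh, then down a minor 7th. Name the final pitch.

Down an augmented third from A#4: F4 (5 semitones down).
F4 up a perfect octave → F5 (12 semitones).
F5 down a diminished seventh → G#4 (9 semitones).
G#4 down a minor seventh → A#3 (10 semitones).

A#3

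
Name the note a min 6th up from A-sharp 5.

F-sharp 6

Counting six letter names up from A lands on F.
A minor sixth is 8 semitones; 8 semitones up from A#5 gives F#6.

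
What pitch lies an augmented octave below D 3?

An octave keeps the letter name D, an octave down from D.
An augmented octave is 13 semitones; 13 semitones down from D3 gives Db2.

D-flat 2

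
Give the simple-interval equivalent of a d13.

diminished sixth

Take out an octave (7 from the number): 13 − 7 = 6.
Quality carries through unchanged, so the simple form is a diminished sixth.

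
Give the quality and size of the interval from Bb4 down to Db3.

major thirteenth

Descending from Bb4 to Db3 is the same interval as ascending Db3 to Bb4.
D to B spans six letter names (D-E-F-G-A-B), plus an octave: a thirteenth.
Counting semitones, Db3→Bb4 is 21, which is the major thirteenth.
(Equivalently, a compound major sixth: a major sixth plus an octave.)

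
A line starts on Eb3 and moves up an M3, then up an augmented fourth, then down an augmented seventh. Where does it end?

Up a major third from Eb3: G3 (4 semitones up).
G3 up an augmented fourth → C#4 (6 semitones).
An augmented seventh down from C#4 is Db3.

Db3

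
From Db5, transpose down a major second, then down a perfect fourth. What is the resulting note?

Db5 down a major second → Cb5 (2 semitones).
Cb5 down a perfect fourth → Gb4 (5 semitones).

Gb4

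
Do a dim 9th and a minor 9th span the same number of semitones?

No

A diminished ninth is 12 semitones but a minor ninth is 13 semitones — different sizes.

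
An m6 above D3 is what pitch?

Bb3

Counting six letter names up from D lands on B.
Moving 8 semitones up from D3 (the size of a minor sixth) reaches Bb3.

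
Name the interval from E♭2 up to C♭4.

E to C spans six letter names (E-F-G-A-B-C), plus an octave: a thirteenth.
At 20 semitones, Eb2→Cb4 falls one short of a major thirteenth: minor.
(Equivalently, a compound minor sixth: a minor sixth plus an octave.)

m13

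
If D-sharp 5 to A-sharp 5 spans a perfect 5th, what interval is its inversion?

perfect 4th

The rule of nine gives the new number: 9 − 5 = 4, so a fifth becomes a fourth.
The quality also flips — perfect stays perfect — giving a perfect fourth.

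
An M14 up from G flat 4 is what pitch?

F 6

Seven letters up from G (plus an octave) reaches F.
A major fourteenth is 23 semitones; 23 semitones up from Gb4 gives F6.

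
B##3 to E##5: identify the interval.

B to E spans four letter names (B-C-D-E), plus an octave — that makes it an eleventh of some quality.
B##3 to E##5 is 17 semitones, matching the perfect eleventh exactly, so the quality is perfect.
(Equivalently, a compound perfect fourth: a perfect fourth plus an octave.)

perfect eleventh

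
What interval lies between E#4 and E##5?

augmented octave

E to E is the same letter name, plus an octave: an octave.
E#4 to E##5 spans 13 semitones — one semitone wider than the perfect octave (12) — giving an augmented octave.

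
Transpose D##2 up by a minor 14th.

C##4

Seven letters up from D (plus an octave) reaches C.
A minor fourteenth spans 22 semitones, so from D##2 the target pitch is C##4.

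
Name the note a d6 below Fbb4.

Ab3

Counting six letter names down from F lands on A.
Moving 7 semitones down from Fbb4 (the size of a diminished sixth) reaches Ab3.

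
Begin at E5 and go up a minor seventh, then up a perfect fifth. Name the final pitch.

A6

E5 up a minor seventh → D6 (10 semitones).
D6 up a perfect fifth → A6 (7 semitones).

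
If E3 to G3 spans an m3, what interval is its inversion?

M6

The rule of nine gives the new number: 9 − 3 = 6, so a third becomes a sixth.
And minor becomes major under inversion, so we get a major sixth.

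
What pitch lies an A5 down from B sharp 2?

Five letter names down from B: E.
An augmented fifth is 8 semitones; 8 semitones down from B#2 gives E2.

E 2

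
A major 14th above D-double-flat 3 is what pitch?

Seven letters up from D (plus an octave) reaches C.
Moving 23 semitones up from Dbb3 (the size of a major fourteenth) reaches Cb5.

C-flat 5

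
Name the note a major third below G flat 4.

E double-flat 4

The third takes the letter from G down to E.
Moving 4 semitones down from Gb4 (the size of a major third) reaches Ebb4.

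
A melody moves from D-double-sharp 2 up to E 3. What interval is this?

diminished ninth

D to E spans two letter names (D-E), plus an octave, so the interval is some kind of ninth.
D##2 to E3 spans 12 semitones — two semitones narrower than the major ninth (14) — giving a diminished ninth.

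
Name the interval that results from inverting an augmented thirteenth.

diminished third

First reduce the compound augmented thirteenth to its simple form, an augmented sixth.
The rule of nine gives the new number: 9 − 6 = 3, so a sixth becomes a third.
And augmented becomes diminished under inversion, so we get a diminished third.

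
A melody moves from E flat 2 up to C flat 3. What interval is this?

E to C spans six letter names (E-F-G-A-B-C), so the interval is some kind of sixth.
A major sixth would be 9 semitones, but Eb2 to Cb3 is 8 — one semitone narrower, making it a minor sixth.

minor sixth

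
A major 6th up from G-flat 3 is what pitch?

Counting six letter names up from G lands on E.
A major sixth is 9 semitones; 9 semitones up from Gb3 gives Eb4.

E-flat 4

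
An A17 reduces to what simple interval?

augmented 3rd

Subtracting seven from the interval number removes an octave: 17 − 14 = 3.
So an augmented seventeenth is 2 octaves plus an augmented third. The quality is unchanged.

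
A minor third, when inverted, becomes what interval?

major sixth

Interval numbers invert to sum to nine: 3 + 6 = 9, so a third inverts to a sixth.
The quality also flips — minor becomes major — giving a major sixth.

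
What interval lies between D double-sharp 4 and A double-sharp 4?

P5

D to A spans five letter names (D-E-F-G-A): a fifth.
D##4 to A##4 is 7 semitones, matching the perfect fifth exactly, so the quality is perfect.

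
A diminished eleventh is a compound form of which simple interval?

Subtracting seven from the interval number removes an octave: 11 − 7 = 4.
So a diminished eleventh is an octave plus a diminished fourth. The quality is unchanged.

diminished 4th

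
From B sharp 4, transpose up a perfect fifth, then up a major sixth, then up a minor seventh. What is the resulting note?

C double-sharp 7

A perfect fifth up from B#4 is F##5.
Up a major sixth from F##5: D##6 (9 semitones up).
D##6 up a minor seventh → C##7 (10 semitones).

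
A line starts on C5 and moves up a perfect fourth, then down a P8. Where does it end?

F4

A perfect fourth up from C5 is F5.
F5 down a perfect octave → F4 (12 semitones).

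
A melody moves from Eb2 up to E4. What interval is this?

A15

E to E is the same letter name, plus 2 octaves — that makes it a fifteenth of some quality.
The perfect fifteenth is 24 semitones; here we have 25, one semitone wider: augmented.
(Equivalently, a compound augmented octave: an augmented octave plus an octave.)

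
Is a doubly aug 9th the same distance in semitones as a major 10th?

Yes

A doubly augmented ninth spans 16 semitones, and a major tenth also spans 16 semitones — they're enharmonic.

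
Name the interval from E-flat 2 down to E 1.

Descending from Eb2 to E1 is the same interval as ascending E1 to Eb2.
E to E is the same letter name, plus an octave: an octave.
A perfect octave would be 12 semitones; E1 to Eb2 is 11, one semitone narrower, so the interval is diminished.

diminished 8th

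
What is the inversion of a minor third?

major 6th

Interval numbers invert to sum to nine: 3 + 6 = 9, so a third inverts to a sixth.
The quality also flips — minor becomes major — giving a major sixth.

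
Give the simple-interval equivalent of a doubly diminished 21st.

Each octave removed subtracts seven from the number: 21 − 14 = 7.
So a doubly diminished twenty-first is 2 octaves plus a doubly diminished seventh. The quality is unchanged.

doubly diminished seventh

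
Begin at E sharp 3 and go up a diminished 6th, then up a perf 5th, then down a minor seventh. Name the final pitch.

A 3

E#3 up a diminished sixth → C4 (7 semitones).
Up a perfect fifth from C4: G4 (7 semitones up).
G4 down a minor seventh → A3 (10 semitones).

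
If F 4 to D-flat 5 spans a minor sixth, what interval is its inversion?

M3

The rule of nine gives the new number: 9 − 6 = 3, so a sixth becomes a third.
The quality also flips — minor becomes major — giving a major third.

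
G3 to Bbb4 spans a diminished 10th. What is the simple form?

Each octave removed subtracts seven from the number: 10 − 7 = 3.
That makes a diminished tenth a compound diminished third — an octave plus a diminished third.

d3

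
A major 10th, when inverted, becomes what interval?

First reduce the compound major tenth to its simple form, a major third.
Inverted interval numbers add to nine, so a third pairs with a sixth (3 + 6 = 9).
The quality also flips — major becomes minor — giving a minor sixth.

minor sixth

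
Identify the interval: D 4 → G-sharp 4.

D to G spans four letter names (D-E-F-G), so the interval is some kind of fourth.
The perfect fourth is 5 semitones; here we have 6, one semitone wider: augmented.

augmented fourth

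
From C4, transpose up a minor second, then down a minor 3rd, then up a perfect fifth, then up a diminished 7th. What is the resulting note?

C4 up a minor second → Db4 (1 semitone).
Down a minor third from Db4: Bb3 (3 semitones down).
Up a perfect fifth from Bb3: F4 (7 semitones up).
Up a diminished seventh from F4: Ebb5 (9 semitones up).

Ebb5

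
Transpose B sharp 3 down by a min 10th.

Three letters down from B (plus an octave) reaches G.
Moving 15 semitones down from B#3 (the size of a minor tenth) reaches G##2.

G double-sharp 2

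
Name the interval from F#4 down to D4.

Descending from F#4 to D4 is the same interval as ascending D4 to F#4.
D to F spans three letter names (D-E-F) — that makes it a third of some quality.
D4 to F#4 is 4 semitones, matching the major third exactly, so the quality is major.

major third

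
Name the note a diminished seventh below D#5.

E##4

Counting seven letter names down from D lands on E.
Moving 9 semitones down from D#5 (the size of a diminished seventh) reaches E##4.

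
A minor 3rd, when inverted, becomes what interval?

Inverted interval numbers add to nine, so a third pairs with a sixth (3 + 6 = 9).
And minor becomes major under inversion, so we get a major sixth.

major 6th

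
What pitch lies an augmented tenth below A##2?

The tenth's letter: A down three letter names plus an octave → F.
An augmented tenth spans 17 semitones, so from A##2 the target pitch is F#1.

F#1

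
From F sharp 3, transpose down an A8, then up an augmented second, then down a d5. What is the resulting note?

An augmented octave down from F#3 is F2.
F2 up an augmented second → G#2 (3 semitones).
G#2 down a diminished fifth → C##2 (6 semitones).

C double-sharp 2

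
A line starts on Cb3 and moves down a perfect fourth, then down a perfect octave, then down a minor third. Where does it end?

A perfect fourth down from Cb3 is Gb2.
Gb2 down a perfect octave → Gb1 (12 semitones).
Down a minor third from Gb1: Eb1 (3 semitones down).

Eb1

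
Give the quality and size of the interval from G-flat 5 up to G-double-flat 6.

G to G is the same letter name, plus an octave: an octave.
A perfect octave would be 12 semitones; Gb5 to Gbb6 is 11, one semitone narrower, so the interval is diminished.

d8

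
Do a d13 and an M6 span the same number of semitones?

No

A diminished thirteenth spans 19 semitones; a major sixth spans 9 semitones. They differ by 10.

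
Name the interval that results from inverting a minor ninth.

M7

First reduce the compound minor ninth to its simple form, a minor second.
Inverted interval numbers add to nine, so a second pairs with a seventh (2 + 7 = 9).
Quality inverts too: minor becomes major. That makes the inversion a major seventh.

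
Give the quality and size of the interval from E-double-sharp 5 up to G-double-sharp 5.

E to G spans three letter names (E-F-G) — that makes it a third of some quality.
A major third would be 4 semitones, but E##5 to G##5 is 3 — one semitone narrower, making it a minor third.

m3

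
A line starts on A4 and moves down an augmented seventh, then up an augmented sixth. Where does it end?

A4 down an augmented seventh → Bbb3 (12 semitones).
Up an augmented sixth from Bbb3: G4 (10 semitones up).

G4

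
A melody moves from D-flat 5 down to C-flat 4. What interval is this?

Descending from Db5 to Cb4 is the same interval as ascending Cb4 to Db5.
C to D spans two letter names (C-D), plus an octave: a ninth.
Cb4 to Db5 is 14 semitones, matching the major ninth exactly, so the quality is major.
(Equivalently, a compound major second: a major second plus an octave.)

M9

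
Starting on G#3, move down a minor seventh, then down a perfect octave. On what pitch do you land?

G#3 down a minor seventh → A#2 (10 semitones).
A perfect octave down from A#2 is A#1.

A#1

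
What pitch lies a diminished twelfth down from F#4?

Five letters down from F (plus an octave) reaches B.
A diminished twelfth spans 18 semitones, so from F#4 the target pitch is B#2.

B#2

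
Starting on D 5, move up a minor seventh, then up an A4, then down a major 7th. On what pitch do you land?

Up a minor seventh from D5: C6 (10 semitones up).
Up an augmented fourth from C6: F#6 (6 semitones up).
A major seventh down from F#6 is G5.

G 5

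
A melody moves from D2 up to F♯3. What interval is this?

D to F spans three letter names (D-E-F), plus an octave, so the interval is some kind of tenth.
The major tenth spans 16 semitones, and D2 to F#3 is exactly 16 semitones — so this is a major tenth.
(Equivalently, a compound major third: a major third plus an octave.)

major tenth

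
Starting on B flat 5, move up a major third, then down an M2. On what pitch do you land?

A major third up from Bb5 is D6.
Down a major second from D6: C6 (2 semitones down).

C 6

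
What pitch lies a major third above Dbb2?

Three letter names up from D: F.
Moving 4 semitones up from Dbb2 (the size of a major third) reaches Fb2.

Fb2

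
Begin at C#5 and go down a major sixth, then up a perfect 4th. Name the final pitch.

C#5 down a major sixth → E4 (9 semitones).
Up a perfect fourth from E4: A4 (5 semitones up).

A4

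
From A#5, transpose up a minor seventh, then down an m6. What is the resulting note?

A minor seventh up from A#5 is G#6.
G#6 down a minor sixth → B#5 (8 semitones).

B#5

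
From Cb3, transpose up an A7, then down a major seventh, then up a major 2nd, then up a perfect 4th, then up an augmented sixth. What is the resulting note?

E#4

An augmented seventh up from Cb3 is B3.
A major seventh down from B3 is C3.
C3 up a major second → D3 (2 semitones).
Up a perfect fourth from D3: G3 (5 semitones up).
An augmented sixth up from G3 is E#4.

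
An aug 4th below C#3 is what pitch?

Four letter names down from C: G.
An augmented fourth spans 6 semitones, so from C#3 the target pitch is G2.

G2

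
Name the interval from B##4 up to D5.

B to D spans three letter names (B-C-D), so the interval is some kind of third.
The major third is 4 semitones; here we have 1, three semitones narrower: doubly diminished.

doubly diminished third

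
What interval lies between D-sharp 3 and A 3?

D to A spans five letter names (D-E-F-G-A), so the interval is some kind of fifth.
The perfect fifth is 7 semitones; here we have 6, one semitone narrower: diminished.

diminished 5th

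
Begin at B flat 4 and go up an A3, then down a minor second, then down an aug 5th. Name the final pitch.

F sharp 4

An augmented third up from Bb4 is D#5.
A minor second down from D#5 is C##5.
C##5 down an augmented fifth → F#4 (8 semitones).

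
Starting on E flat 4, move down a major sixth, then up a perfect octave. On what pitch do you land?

A major sixth down from Eb4 is Gb3.
Up a perfect octave from Gb3: Gb4 (12 semitones up).

G flat 4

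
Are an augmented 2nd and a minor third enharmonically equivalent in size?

Yes

An augmented second = 3 semitones = a minor third; enharmonically equal.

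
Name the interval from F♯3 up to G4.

F to G spans two letter names (F-G), plus an octave: a ninth.
At 13 semitones, F#3→G4 falls one short of a major ninth: minor.
(Equivalently, a compound minor second: a minor second plus an octave.)

m9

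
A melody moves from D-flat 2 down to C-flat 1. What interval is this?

Descending from Db2 to Cb1 is the same interval as ascending Cb1 to Db2.
C to D spans two letter names (C-D), plus an octave, so the interval is some kind of ninth.
Cb1 to Db2 is 14 semitones, matching the major ninth exactly, so the quality is major.
(Equivalently, a compound major second: a major second plus an octave.)

major 9th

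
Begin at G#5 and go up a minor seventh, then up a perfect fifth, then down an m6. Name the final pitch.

Up a minor seventh from G#5: F#6 (10 semitones up).
Up a perfect fifth from F#6: C#7 (7 semitones up).
C#7 down a minor sixth → E#6 (8 semitones).

E#6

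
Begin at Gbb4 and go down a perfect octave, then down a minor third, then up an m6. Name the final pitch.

Cbb4

A perfect octave down from Gbb4 is Gbb3.
Gbb3 down a minor third → Ebb3 (3 semitones).
Up a minor sixth from Ebb3: Cbb4 (8 semitones up).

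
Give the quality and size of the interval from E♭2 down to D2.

minor second

Descending from Eb2 to D2 is the same interval as ascending D2 to Eb2.
D to E spans two letter names (D-E), so the interval is some kind of second.
At 1 semitone, D2→Eb2 falls one short of a major second: minor.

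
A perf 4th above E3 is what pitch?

A3

The fourth takes the letter from E up to A.
A perfect fourth spans 5 semitones, so from E3 the target pitch is A3.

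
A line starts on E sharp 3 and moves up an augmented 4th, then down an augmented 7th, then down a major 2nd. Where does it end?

E#3 up an augmented fourth → A##3 (6 semitones).
Down an augmented seventh from A##3: B2 (12 semitones down).
A major second down from B2 is A2.

A 2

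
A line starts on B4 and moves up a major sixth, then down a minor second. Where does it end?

B4 up a major sixth → G#5 (9 semitones).
Down a minor second from G#5: F##5 (1 semitone down).

F##5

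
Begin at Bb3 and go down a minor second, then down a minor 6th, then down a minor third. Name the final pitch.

A#2

A minor second down from Bb3 is A3.
A3 down a minor sixth → C#3 (8 semitones).
A minor third down from C#3 is A#2.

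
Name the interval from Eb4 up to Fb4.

E to F spans two letter names (E-F), so the interval is some kind of second.
Eb4 to Fb4 is 1 semitone, a half step short of the major second (2), so this is minor.

minor second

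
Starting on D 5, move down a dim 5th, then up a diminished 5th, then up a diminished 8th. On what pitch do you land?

D flat 6

D5 down a diminished fifth → G#4 (6 semitones).
G#4 up a diminished fifth → D5 (6 semitones).
Up a diminished octave from D5: Db6 (11 semitones up).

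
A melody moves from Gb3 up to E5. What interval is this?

G to E spans six letter names (G-A-B-C-D-E), plus an octave: a thirteenth.
A major thirteenth would be 21 semitones; Gb3 to E5 is 22, one semitone wider, so the interval is augmented.
(Equivalently, a compound augmented sixth: an augmented sixth plus an octave.)

augmented thirteenth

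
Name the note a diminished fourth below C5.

Counting four letter names down from C lands on G.
A diminished fourth spans 4 semitones, so from C5 the target pitch is G#4.

G#4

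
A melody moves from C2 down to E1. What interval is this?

Descending from C2 to E1 is the same interval as ascending E1 to C2.
E to C spans six letter names (E-F-G-A-B-C), so the interval is some kind of sixth.
At 8 semitones, E1→C2 falls one short of a major sixth: minor.

m6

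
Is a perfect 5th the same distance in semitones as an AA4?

Yes

Both span 7 semitones: a perfect fifth and a doubly augmented fourth are the same chromatic distance.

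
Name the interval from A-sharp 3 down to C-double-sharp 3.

m6

Descending from A#3 to C##3 is the same interval as ascending C##3 to A#3.
C to A spans six letter names (C-D-E-F-G-A): a sixth.
At 8 semitones, C##3→A#3 falls one short of a major sixth: minor.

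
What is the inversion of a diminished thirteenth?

First reduce the compound diminished thirteenth to its simple form, a diminished sixth.
Interval numbers invert to sum to nine: 6 + 3 = 9, so a sixth inverts to a third.
And diminished becomes augmented under inversion, so we get an augmented third.

A3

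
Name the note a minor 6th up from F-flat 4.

D-double-flat 5

Counting six letter names up from F lands on D.
A minor sixth spans 8 semitones, so from Fb4 the target pitch is Dbb5.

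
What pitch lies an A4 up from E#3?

A##3

Counting four letter names up from E lands on A.
Moving 6 semitones up from E#3 (the size of an augmented fourth) reaches A##3.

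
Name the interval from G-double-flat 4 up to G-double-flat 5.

P8

G to G is the same letter name, plus an octave, so the interval is some kind of octave.
Counting semitones, Gbb4→Gbb5 is 12, which is the perfect octave.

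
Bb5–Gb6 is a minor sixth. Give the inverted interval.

major third

The rule of nine gives the new number: 9 − 6 = 3, so a sixth becomes a third.
Quality inverts too: minor becomes major. That makes the inversion a major third.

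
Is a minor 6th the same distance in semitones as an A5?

A minor sixth spans 8 semitones, and an augmented fifth also spans 8 semitones — they're enharmonic.

Yes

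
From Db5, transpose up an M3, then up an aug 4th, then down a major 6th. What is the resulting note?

D5

Up a major third from Db5: F5 (4 semitones up).
An augmented fourth up from F5 is B5.
Down a major sixth from B5: D5 (9 semitones down).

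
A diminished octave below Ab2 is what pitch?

A1

For an octave the letter name doesn't change: still A, an octave down.
A diminished octave spans 11 semitones, so from Ab2 the target pitch is A1.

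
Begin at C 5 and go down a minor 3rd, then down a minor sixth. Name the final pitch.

C sharp 4

Down a minor third from C5: A4 (3 semitones down).
Down a minor sixth from A4: C#4 (8 semitones down).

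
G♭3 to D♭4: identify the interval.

perfect fifth

G to D spans five letter names (G-A-B-C-D): a fifth.
Gb3 to Db4 is 7 semitones, matching the perfect fifth exactly, so the quality is perfect.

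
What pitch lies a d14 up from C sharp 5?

B flat 6

Counting seven letter names plus an octave up from C lands on B.
A diminished fourteenth is 21 semitones; 21 semitones up from C#5 gives Bb6.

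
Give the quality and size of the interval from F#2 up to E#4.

F to E spans seven letter names (F-G-A-B-C-D-E), plus an octave, so the interval is some kind of fourteenth.
The major fourteenth spans 23 semitones, and F#2 to E#4 is exactly 23 semitones — so this is a major fourteenth.
(Equivalently, a compound major seventh: a major seventh plus an octave.)

major fourteenth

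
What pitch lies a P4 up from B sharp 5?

The fourth takes the letter from B up to E.
A perfect fourth is 5 semitones; 5 semitones up from B#5 gives E#6.

E sharp 6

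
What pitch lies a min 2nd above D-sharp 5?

E 5

Counting two letter names up from D lands on E.
A minor second spans 1 semitone, so from D#5 the target pitch is E5.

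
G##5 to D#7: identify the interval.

G to D spans five letter names (G-A-B-C-D), plus an octave, so the interval is some kind of twelfth.
A perfect twelfth would be 19 semitones; G##5 to D#7 is 18, one semitone narrower, so the interval is diminished.
(Equivalently, a compound diminished fifth: a diminished fifth plus an octave.)

diminished twelfth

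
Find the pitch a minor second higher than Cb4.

The second takes the letter from C up to D.
Moving 1 semitone up from Cb4 (the size of a minor second) reaches Dbb4.

Dbb4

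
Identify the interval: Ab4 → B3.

Descending from Ab4 to B3 is the same interval as ascending B3 to Ab4.
B to A spans seven letter names (B-C-D-E-F-G-A): a seventh.
A major seventh would be 11 semitones; B3 to Ab4 is 9, two semitones narrower, so the interval is diminished.

diminished 7th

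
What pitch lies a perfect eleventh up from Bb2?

Eb4

Counting four letter names plus an octave up from B lands on E.
Moving 17 semitones up from Bb2 (the size of a perfect eleventh) reaches Eb4.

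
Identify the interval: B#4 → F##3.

perfect eleventh

Descending from B#4 to F##3 is the same interval as ascending F##3 to B#4.
F to B spans four letter names (F-G-A-B), plus an octave, so the interval is some kind of eleventh.
Counting semitones, F##3→B#4 is 17, which is the perfect eleventh.
(Equivalently, a compound perfect fourth: a perfect fourth plus an octave.)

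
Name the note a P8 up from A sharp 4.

A sharp 5

The letter stays A (same as the start), shifted an octave up.
A perfect octave is 12 semitones; 12 semitones up from A#4 gives A#5.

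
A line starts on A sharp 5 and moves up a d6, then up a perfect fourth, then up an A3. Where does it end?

A#5 up a diminished sixth → F6 (7 semitones).
Up a perfect fourth from F6: Bb6 (5 semitones up).
Bb6 up an augmented third → D#7 (5 semitones).

D sharp 7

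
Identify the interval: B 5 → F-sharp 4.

Descending from B5 to F#4 is the same interval as ascending F#4 to B5.
F to B spans four letter names (F-G-A-B), plus an octave, so the interval is some kind of eleventh.
The perfect eleventh spans 17 semitones, and F#4 to B5 is exactly 17 semitones — so this is a perfect eleventh.
(Equivalently, a compound perfect fourth: a perfect fourth plus an octave.)

perfect 11th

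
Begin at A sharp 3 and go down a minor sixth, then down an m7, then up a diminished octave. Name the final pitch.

D sharp 3

Down a minor sixth from A#3: C##3 (8 semitones down).
Down a minor seventh from C##3: D##2 (10 semitones down).
A diminished octave up from D##2 is D#3.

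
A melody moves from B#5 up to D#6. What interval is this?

minor third

B to D spans three letter names (B-C-D): a third.
A major third would be 4 semitones, but B#5 to D#6 is 3 — one semitone narrower, making it a minor third.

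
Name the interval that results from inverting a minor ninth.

M7

First reduce the compound minor ninth to its simple form, a minor second.
The rule of nine gives the new number: 9 − 2 = 7, so a second becomes a seventh.
And minor becomes major under inversion, so we get a major seventh.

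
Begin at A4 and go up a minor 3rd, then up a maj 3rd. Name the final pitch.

E5

Up a minor third from A4: C5 (3 semitones up).
Up a major third from C5: E5 (4 semitones up).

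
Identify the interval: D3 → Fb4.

D to F spans three letter names (D-E-F), plus an octave: a tenth.
A major tenth would be 16 semitones; D3 to Fb4 is 14, two semitones narrower, so the interval is diminished.
(Equivalently, a compound diminished third: a diminished third plus an octave.)

d10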